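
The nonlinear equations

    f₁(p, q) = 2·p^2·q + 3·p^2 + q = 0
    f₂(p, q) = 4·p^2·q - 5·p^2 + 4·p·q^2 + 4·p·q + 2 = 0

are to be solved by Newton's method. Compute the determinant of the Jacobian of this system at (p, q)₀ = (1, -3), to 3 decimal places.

J = [[4·p·q + 6·p, 2·p^2 + 1], [8·p·q - 10·p + 4·q^2 + 4·q, 4·p^2 + 8·p·q + 4·p]].
At the point, J = [[-6.000, 3.000], [-10.000, -16.000]].
det J = 126.000.

126.000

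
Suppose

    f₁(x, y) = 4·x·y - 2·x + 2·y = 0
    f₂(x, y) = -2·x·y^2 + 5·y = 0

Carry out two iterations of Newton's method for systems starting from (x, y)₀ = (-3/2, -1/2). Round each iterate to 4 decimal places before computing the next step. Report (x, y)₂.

(4.9665, 0.4167)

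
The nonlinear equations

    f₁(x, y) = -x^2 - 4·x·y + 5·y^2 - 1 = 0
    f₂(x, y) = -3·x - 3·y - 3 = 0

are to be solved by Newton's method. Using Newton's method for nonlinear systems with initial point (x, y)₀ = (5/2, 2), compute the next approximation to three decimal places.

At (5/2, 2): F = (-7.250, -16.500).
Jacobian J = [[-2·x - 4·y, -4·x + 10·y], [-3, -3]].
At the point, J = [[-13.000, 10.000], [-3.000, -3.000]] (det J = 69.000).
Solving J·Δ = −F gives Δ = (-2.707, -2.793).
Then the next iterate is (x, y)₁ = (-0.207, -0.793).

(-0.207, -0.793)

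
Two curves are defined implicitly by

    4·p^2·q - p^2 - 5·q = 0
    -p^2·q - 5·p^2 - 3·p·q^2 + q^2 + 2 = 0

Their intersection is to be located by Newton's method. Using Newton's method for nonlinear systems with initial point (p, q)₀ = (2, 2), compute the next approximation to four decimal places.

At (2, 2): F = (18.0000, -46.0000).
Jacobian J = [[8·p·q - 2·p, 4·p^2 - 5], [-2·p·q - 10·p - 3·q^2, -p^2 - 6·p·q + 2·q]].
At the point, J = [[28.0000, 11.0000], [-40.0000, -24.0000]] (det J = -232.0000).
Solving J·Δ = −F gives Δ = (0.3190, -2.4483).
Then the next iterate is (p, q)₁ = (2.3190, -0.4483).

(2.3190, -0.4483)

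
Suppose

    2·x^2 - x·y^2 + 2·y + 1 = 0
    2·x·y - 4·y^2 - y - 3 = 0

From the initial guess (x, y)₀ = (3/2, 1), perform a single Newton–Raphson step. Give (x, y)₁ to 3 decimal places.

At (3/2, 1): F = (6.000, -5.000).
Jacobian J = [[4·x - y^2, -2·x·y + 2], [2·y, 2·x - 8·y - 1]].
At the point, J = [[5.000, -1.000], [2.000, -6.000]] (det J = -28.000).
Solving J·Δ = −F gives Δ = (-1.464, -1.321).
Then the next iterate is (x, y)₁ = (0.036, -0.321).

(0.036, -0.321)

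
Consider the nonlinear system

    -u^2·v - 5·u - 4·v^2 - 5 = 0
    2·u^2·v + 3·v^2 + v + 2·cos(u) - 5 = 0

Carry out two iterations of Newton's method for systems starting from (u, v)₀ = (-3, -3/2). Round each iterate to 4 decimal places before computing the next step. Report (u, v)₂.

At (-3, -3/2): F = (14.5000, -28.729985).
Jacobian J = [[-2·u·v - 5, -u^2 - 8·v], [4·u·v - 2·sin(u), 2·u^2 + 6·v + 1]].
At the point, J = [[-14.0000, 3.0000], [18.282240, 10.0000]] (det J = -194.846720).
Solving J·Δ = −F gives Δ = (1.1865, 0.7038).
Then the next iterate is (u, v)₁ = (-1.8135, -0.7962).
Round to (-1.8135, -0.7962) and repeat: F = (4.150291, -9.612109), J = [[-7.887817, 3.080818], [7.717018, 2.800364]].
Δ = (0.8991, 0.9548), so (u, v)₂ = (-0.9144, 0.1586).

(-0.9144, 0.1586)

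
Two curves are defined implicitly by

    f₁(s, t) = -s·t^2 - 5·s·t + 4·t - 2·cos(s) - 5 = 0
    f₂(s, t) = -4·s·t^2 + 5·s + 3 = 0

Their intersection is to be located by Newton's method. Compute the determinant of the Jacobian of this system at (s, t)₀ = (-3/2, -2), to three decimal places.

J = [[-t^2 - 5·t + 2·sin(s), -2·s·t - 5·s + 4], [-4·t^2 + 5, -8·s·t]].
At the point, J = [[4.00501, 5.500], [-11.000, -24.000]].
det J = -35.620.

-35.620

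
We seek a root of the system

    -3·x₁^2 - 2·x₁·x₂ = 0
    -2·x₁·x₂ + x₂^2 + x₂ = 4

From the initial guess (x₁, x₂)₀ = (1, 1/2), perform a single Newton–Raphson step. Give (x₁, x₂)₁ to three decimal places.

At (1, 1/2): F = (-4.000, -4.250).
Jacobian J = [[-6·x₁ - 2·x₂, -2·x₁], [-2·x₂, -2·x₁ + 2·x₂ + 1]].
At the point, J = [[-7.000, -2.000], [-1.000, 0.000]] (det J = -2.000).
Solving J·Δ = −F gives Δ = (-4.250, 12.875).
Then the next iterate is (x₁, x₂)₁ = (-3.250, 13.375).

(-3.250, 13.375)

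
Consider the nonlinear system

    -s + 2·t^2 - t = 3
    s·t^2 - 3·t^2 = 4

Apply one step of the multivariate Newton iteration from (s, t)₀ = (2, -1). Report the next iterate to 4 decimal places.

At (2, -1): F = (-2.0000, -5.0000).
Jacobian J = [[-1, 4·t - 1], [t^2, 2·s·t - 6·t]].
At the point, J = [[-1.0000, -5.0000], [1.0000, 2.0000]] (det J = 3.0000).
Solving J·Δ = −F gives Δ = (9.6667, -2.3333).
Then the next iterate is (s, t)₁ = (11.6667, -3.3333).

(11.6667, -3.3333)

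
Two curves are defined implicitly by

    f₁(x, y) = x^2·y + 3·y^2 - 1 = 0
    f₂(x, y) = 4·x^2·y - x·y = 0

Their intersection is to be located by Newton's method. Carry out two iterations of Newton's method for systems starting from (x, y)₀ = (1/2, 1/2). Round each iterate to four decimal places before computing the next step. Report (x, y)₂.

At (1/2, 1/2): F = (-0.1250, 0.2500).
Jacobian J = [[2·x·y, x^2 + 6·y], [8·x·y - y, 4·x^2 - x]].
At the point, J = [[0.5000, 3.2500], [1.5000, 0.5000]] (det J = -4.6250).
Solving J·Δ = −F gives Δ = (-0.1892, 0.0676).
Then the next iterate is (x, y)₁ = (0.3108, 0.5676).
Round to (0.3108, 0.5676) and repeat: F = (0.021338, 0.042903), J = [[0.352820, 3.502197], [0.843681, 0.075587]].
Δ = (-0.0508, -0.0010), so (x, y)₂ = (0.2600, 0.5666).

(0.2600, 0.5666)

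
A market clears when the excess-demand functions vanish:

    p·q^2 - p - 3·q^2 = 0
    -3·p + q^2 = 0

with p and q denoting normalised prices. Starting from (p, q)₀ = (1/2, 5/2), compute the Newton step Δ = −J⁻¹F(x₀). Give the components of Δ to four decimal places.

At (1/2, 5/2): F = (-16.1250, 4.7500).
Jacobian J = [[q^2 - 1, 2·p·q - 6·q], [-3, 2·q]].
At the point, J = [[5.2500, -12.5000], [-3.0000, 5.0000]] (det J = -11.2500).
Solving J·Δ = −F gives Δ = (-1.8889, -2.0833).

(-1.8889, -2.0833)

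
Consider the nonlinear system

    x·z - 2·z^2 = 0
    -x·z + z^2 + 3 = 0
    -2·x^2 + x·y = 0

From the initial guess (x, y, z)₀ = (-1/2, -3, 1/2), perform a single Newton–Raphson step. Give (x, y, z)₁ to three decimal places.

(14.750, -31.500, 3.250)

At (-1/2, -3, 1/2): F = (-0.750, 3.500, 1.000).
Jacobian J = [[z, 0, x - 4·z], [-z, 0, -x + 2·z], [-4·x + y, x, 0]].
At the point, J = [[0.500, 0.000, -2.500], [-0.500, 0.000, 1.500], [-1.000, -0.500, 0.000]] (det J = -0.250).
Solving J·Δ = −F gives Δ = (15.250, -28.500, 2.750).
Then the next iterate is (x, y, z)₁ = (14.750, -31.500, 3.250).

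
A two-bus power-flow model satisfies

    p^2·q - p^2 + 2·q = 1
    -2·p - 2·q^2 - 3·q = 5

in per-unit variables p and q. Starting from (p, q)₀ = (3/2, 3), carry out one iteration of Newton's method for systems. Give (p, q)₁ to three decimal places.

At (3/2, 3): F = (9.500, -35.000).
Jacobian J = [[2·p·q - 2·p, p^2 + 2], [-2, -4·q - 3]].
At the point, J = [[6.000, 4.250], [-2.000, -15.000]] (det J = -81.500).
Solving J·Δ = −F gives Δ = (0.077, -2.344).
Then the next iterate is (p, q)₁ = (1.577, 0.656).

(1.577, 0.656)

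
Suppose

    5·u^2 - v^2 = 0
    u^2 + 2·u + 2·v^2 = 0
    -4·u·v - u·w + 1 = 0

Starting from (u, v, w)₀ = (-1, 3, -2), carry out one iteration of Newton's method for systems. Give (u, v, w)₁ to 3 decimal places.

(-0.550, 1.583, -2.833)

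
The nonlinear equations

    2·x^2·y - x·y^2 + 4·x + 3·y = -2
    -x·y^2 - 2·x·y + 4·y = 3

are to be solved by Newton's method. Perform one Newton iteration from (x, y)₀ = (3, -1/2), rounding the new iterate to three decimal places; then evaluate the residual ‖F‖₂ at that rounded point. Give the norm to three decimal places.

2.147

At (3, -1/2): F = (2.750, -2.750).
Jacobian J = [[4·x·y - y^2 + 4, 2·x^2 - 2·x·y + 3], [-y^2 - 2·y, -2·x·y - 2·x + 4]].
At the point, J = [[-2.250, 24.000], [0.750, 1.000]] (det J = -20.250).
Solving J·Δ = −F gives Δ = (3.395, 0.204).
Then the next iterate is (x, y)₁ = (6.395, -0.296).
Re-evaluating at (6.395, -0.296): F = (1.92125, -0.95846), so ‖F‖₂ = 2.147.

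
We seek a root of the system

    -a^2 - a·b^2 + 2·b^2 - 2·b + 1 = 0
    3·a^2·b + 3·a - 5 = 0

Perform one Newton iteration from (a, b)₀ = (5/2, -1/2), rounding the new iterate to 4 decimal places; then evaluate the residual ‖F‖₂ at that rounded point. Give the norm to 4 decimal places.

At (5/2, -1/2): F = (-4.3750, -6.8750).
Jacobian J = [[-2·a - b^2, -2·a·b + 4·b - 2], [6·a·b + 3, 3·a^2]].
At the point, J = [[-5.2500, -1.5000], [-4.5000, 18.7500]] (det J = -105.1875).
Solving J·Δ = −F gives Δ = (-0.8779, 0.1560).
Then the next iterate is (a, b)₁ = (1.6221, -0.3440).
Re-evaluating at (1.6221, -0.3440): F = (-0.898489, -2.849107), so ‖F‖₂ = 2.9874.

2.9874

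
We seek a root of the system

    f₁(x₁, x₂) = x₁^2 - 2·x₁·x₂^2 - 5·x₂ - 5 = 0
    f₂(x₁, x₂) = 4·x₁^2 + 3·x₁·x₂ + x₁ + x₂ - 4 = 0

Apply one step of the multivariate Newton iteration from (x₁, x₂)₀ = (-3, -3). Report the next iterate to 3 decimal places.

(-1.581, -2.050)

At (-3, -3): F = (73.000, 53.000).
Jacobian J = [[2·x₁ - 2·x₂^2, -4·x₁·x₂ - 5], [8·x₁ + 3·x₂ + 1, 3·x₁ + 1]].
At the point, J = [[-24.000, -41.000], [-32.000, -8.000]] (det J = -1120.000).
Solving J·Δ = −F gives Δ = (1.419, 0.950).
Then the next iterate is (x₁, x₂)₁ = (-1.581, -2.050).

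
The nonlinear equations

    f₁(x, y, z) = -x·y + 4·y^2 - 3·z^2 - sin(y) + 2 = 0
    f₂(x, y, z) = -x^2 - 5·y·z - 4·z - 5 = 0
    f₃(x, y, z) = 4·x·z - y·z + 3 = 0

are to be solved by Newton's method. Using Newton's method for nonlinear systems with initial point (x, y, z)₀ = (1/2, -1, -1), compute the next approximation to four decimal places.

(1.5670, 0.2631, 0.0017)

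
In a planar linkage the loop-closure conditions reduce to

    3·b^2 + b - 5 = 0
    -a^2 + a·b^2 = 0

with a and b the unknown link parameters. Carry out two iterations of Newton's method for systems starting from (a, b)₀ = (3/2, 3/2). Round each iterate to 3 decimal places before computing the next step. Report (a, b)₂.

At (3/2, 3/2): F = (3.250, 1.125).
Jacobian J = [[0, 6·b + 1], [-2·a + b^2, 2·a·b]].
At the point, J = [[0.000, 10.000], [-0.750, 4.500]] (det J = 7.500).
Solving J·Δ = −F gives Δ = (-0.450, -0.325).
Then the next iterate is (a, b)₁ = (1.050, 1.175).
Round to (1.050, 1.175) and repeat: F = (0.31688, 0.34716), J = [[0.000, 8.050], [-0.71937, 2.46750]].
Δ = (0.348, -0.039), so (a, b)₂ = (1.398, 1.136).

(1.398, 1.136)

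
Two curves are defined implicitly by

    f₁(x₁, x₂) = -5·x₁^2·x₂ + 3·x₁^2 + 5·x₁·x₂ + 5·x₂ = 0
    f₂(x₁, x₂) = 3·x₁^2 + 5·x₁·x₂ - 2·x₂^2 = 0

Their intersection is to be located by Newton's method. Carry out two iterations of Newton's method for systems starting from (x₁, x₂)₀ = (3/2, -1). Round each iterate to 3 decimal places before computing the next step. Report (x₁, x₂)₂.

(0.993, -0.506)

At (3/2, -1): F = (5.500, -2.750).
Jacobian J = [[-10·x₁·x₂ + 6·x₁ + 5·x₂, -5·x₁^2 + 5·x₁ + 5], [6·x₁ + 5·x₂, 5·x₁ - 4·x₂]].
At the point, J = [[19.000, 1.250], [4.000, 11.500]] (det J = 213.500).
Solving J·Δ = −F gives Δ = (-0.312, 0.348).
Then the next iterate is (x₁, x₂)₁ = (1.188, -0.652).
Round to (1.188, -0.652) and repeat: F = (1.70213, -0.48906), J = [[11.61376, 3.88328], [3.868, 8.548]].
Δ = (-0.195, 0.146), so (x₁, x₂)₂ = (0.993, -0.506).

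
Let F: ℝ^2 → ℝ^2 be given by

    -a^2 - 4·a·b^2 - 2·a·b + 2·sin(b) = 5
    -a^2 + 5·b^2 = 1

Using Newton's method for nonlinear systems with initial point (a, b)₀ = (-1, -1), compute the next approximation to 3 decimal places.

At (-1, -1): F = (-5.68294, 3.000).
Jacobian J = [[-2·a - 4·b^2 - 2·b, -8·a·b - 2·a + 2·cos(b)], [-2·a, 10·b]].
At the point, J = [[0.000, -4.91940], [2.000, -10.000]] (det J = 9.83879).
Solving J·Δ = −F gives Δ = (-7.276, -1.155).
Then the next iterate is (a, b)₁ = (-8.276, -2.155).

(-8.276, -2.155)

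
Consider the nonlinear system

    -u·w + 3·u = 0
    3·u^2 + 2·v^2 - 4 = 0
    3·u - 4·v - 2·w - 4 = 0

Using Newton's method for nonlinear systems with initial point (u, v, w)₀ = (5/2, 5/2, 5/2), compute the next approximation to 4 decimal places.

At (5/2, 5/2, 5/2): F = (1.2500, 27.2500, -11.5000).
Jacobian J = [[-w + 3, 0, -u], [6·u, 4·v, 0], [3, -4, -2]].
At the point, J = [[0.5000, 0.0000, -2.5000], [15.0000, 10.0000, 0.0000], [3.0000, -4.0000, -2.0000]] (det J = 215.0000).
Solving J·Δ = −F gives Δ = (0.1860, -3.0041, 0.5372).
Then the next iterate is (u, v, w)₁ = (2.6860, -0.5041, 3.0372).

(2.6860, -0.5041, 3.0372)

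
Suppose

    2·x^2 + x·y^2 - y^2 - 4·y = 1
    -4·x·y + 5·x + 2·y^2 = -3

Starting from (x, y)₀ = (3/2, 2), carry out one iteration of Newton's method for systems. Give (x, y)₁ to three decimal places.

At (3/2, 2): F = (-2.500, 6.500).
Jacobian J = [[4·x + y^2, 2·x·y - 2·y - 4], [-4·y + 5, -4·x + 4·y]].
At the point, J = [[10.000, -2.000], [-3.000, 2.000]] (det J = 14.000).
Solving J·Δ = −F gives Δ = (-0.571, -4.107).
Then the next iterate is (x, y)₁ = (0.929, -2.107).

(0.929, -2.107)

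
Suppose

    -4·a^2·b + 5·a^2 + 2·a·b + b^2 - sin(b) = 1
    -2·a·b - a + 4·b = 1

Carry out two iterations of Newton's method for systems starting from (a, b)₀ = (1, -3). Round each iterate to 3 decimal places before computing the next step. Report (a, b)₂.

At (1, -3): F = (19.14112, -8.000).
Jacobian J = [[-8·a·b + 10·a + 2·b, -4·a^2 + 2·a + 2·b - cos(b)], [-2·b - 1, -2·a + 4]].
At the point, J = [[28.000, -7.01001], [5.000, 2.000]] (det J = 91.05004).
Solving J·Δ = −F gives Δ = (0.195, 3.511).
Then the next iterate is (a, b)₁ = (1.195, 0.511).
Round to (1.195, 0.511) and repeat: F = (4.21460, -1.37229), J = [[8.08684, -3.17236], [-2.022, 1.610]].
Δ = (-0.368, 0.390), so (a, b)₂ = (0.827, 0.901).

(0.827, 0.901)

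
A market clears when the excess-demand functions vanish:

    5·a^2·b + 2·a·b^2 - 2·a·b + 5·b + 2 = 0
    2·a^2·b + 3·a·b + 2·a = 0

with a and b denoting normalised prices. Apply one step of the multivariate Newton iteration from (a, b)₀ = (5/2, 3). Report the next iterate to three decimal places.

(0.988, 2.850)

At (5/2, 3): F = (140.750, 65.000).
Jacobian J = [[10·a·b + 2·b^2 - 2·b, 5·a^2 + 4·a·b - 2·a + 5], [4·a·b + 3·b + 2, 2·a^2 + 3·a]].
At the point, J = [[87.000, 61.250], [41.000, 20.000]] (det J = -771.250).
Solving J·Δ = −F gives Δ = (-1.512, -0.150).
Then the next iterate is (a, b)₁ = (0.988, 2.850).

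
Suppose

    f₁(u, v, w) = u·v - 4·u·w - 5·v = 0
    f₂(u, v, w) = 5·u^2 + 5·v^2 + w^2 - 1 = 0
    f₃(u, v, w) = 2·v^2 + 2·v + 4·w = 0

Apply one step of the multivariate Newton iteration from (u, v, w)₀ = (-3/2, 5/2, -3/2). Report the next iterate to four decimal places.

(-3.5613, 0.0502, 2.9745)

At (-3/2, 5/2, -3/2): F = (-25.2500, 43.7500, 11.5000).
Jacobian J = [[v - 4·w, u - 5, -4·u], [10·u, 10·v, 2·w], [0, 4·v + 2, 4]].
At the point, J = [[8.5000, -6.5000, 6.0000], [-15.0000, 25.0000, -3.0000], [0.0000, 12.0000, 4.0000]] (det J = -314.0000).
Solving J·Δ = −F gives Δ = (-2.0613, -2.4498, 4.4745).
Then the next iterate is (u, v, w)₁ = (-3.5613, 0.0502, 2.9745).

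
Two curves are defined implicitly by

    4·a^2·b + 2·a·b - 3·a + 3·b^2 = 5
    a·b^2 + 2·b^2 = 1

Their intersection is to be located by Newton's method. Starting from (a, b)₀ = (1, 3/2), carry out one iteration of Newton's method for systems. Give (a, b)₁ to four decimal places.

At (1, 3/2): F = (7.7500, 5.7500).
Jacobian J = [[8·a·b + 2·b - 3, 4·a^2 + 2·a + 6·b], [b^2, 2·a·b + 4·b]].
At the point, J = [[12.0000, 15.0000], [2.2500, 9.0000]] (det J = 74.2500).
Solving J·Δ = −F gives Δ = (0.2222, -0.6944).
Then the next iterate is (a, b)₁ = (1.2222, 0.8056).

(1.2222, 0.8056)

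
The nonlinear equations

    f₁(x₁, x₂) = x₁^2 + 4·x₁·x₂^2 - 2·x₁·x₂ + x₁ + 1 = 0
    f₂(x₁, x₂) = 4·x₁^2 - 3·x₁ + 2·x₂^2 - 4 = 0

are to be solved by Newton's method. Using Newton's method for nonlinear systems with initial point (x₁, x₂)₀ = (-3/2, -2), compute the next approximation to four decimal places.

(-0.5556, -1.5833)

At (-3/2, -2): F = (-28.2500, 17.5000).
Jacobian J = [[2·x₁ + 4·x₂^2 - 2·x₂ + 1, 8·x₁·x₂ - 2·x₁], [8·x₁ - 3, 4·x₂]].
At the point, J = [[18.0000, 27.0000], [-15.0000, -8.0000]] (det J = 261.0000).
Solving J·Δ = −F gives Δ = (0.9444, 0.4167).
Then the next iterate is (x₁, x₂)₁ = (-0.5556, -1.5833).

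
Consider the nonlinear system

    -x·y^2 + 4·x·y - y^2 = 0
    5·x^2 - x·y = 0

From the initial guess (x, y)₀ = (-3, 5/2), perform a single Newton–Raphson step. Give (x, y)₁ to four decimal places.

(-2.0233, -4.4186)

At (-3, 5/2): F = (-17.5000, 52.5000).
Jacobian J = [[-y^2 + 4·y, -2·x·y + 4·x - 2·y], [10·x - y, -x]].
At the point, J = [[3.7500, -2.0000], [-32.5000, 3.0000]] (det J = -53.7500).
Solving J·Δ = −F gives Δ = (0.9767, -6.9186).
Then the next iterate is (x, y)₁ = (-2.0233, -4.4186).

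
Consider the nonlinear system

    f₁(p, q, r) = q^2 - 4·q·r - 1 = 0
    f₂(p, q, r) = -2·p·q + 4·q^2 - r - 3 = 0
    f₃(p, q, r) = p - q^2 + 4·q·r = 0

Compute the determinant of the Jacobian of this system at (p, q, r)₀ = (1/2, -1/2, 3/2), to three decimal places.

17.000

J = [[0, 2·q - 4·r, -4·q], [-2·q, -2·p + 8·q, -1], [1, -2·q + 4·r, 4·q]].
At the point, J = [[0.000, -7.000, 2.000], [1.000, -5.000, -1.000], [1.000, 7.000, -2.000]].
det J = 17.000.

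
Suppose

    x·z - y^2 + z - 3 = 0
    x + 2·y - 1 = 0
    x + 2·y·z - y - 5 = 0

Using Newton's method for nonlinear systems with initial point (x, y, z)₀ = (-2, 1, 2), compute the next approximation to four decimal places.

At (-2, 1, 2): F = (-6.0000, -1.0000, -4.0000).
Jacobian J = [[z, -2·y, x + 1], [1, 2, 0], [1, 2·z - 1, 2·y]].
At the point, J = [[2.0000, -2.0000, -1.0000], [1.0000, 2.0000, 0.0000], [1.0000, 3.0000, 2.0000]] (det J = 11.0000).
Solving J·Δ = −F gives Δ = (3.0000, -1.0000, 2.0000).
Then the next iterate is (x, y, z)₁ = (1.0000, 0.0000, 4.0000).

(1.0000, 0.0000, 4.0000)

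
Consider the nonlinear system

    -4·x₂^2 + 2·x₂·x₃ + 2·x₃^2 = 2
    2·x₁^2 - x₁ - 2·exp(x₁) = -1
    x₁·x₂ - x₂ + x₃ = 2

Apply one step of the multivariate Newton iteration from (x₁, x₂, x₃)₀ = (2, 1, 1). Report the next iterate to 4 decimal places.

At (2, 1, 1): F = (-2.0000, -7.778112, 0.0000).
Jacobian J = [[0, -8·x₂ + 2·x₃, 2·x₂ + 4·x₃], [4·x₁ - 2·exp(x₁) - 1, 0, 0], [x₂, x₁ - 1, 1]].
At the point, J = [[0.0000, -6.0000, 6.0000], [-7.778112, 0.0000, 0.0000], [1.0000, 1.0000, 1.0000]] (det J = -93.337346).
Solving J·Δ = −F gives Δ = (-1.0000, 0.3333, 0.6667).
Then the next iterate is (x₁, x₂, x₃)₁ = (1.0000, 1.3333, 1.6667).

(1.0000, 1.3333, 1.6667)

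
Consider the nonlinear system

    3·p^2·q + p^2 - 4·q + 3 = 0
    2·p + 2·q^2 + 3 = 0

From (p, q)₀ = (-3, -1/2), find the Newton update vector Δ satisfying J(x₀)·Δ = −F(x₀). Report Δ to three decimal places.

At (-3, -1/2): F = (0.500, -2.500).
Jacobian J = [[6·p·q + 2·p, 3·p^2 - 4], [2, 4·q]].
At the point, J = [[3.000, 23.000], [2.000, -2.000]] (det J = -52.000).
Solving J·Δ = −F gives Δ = (1.087, -0.163).

(1.087, -0.163)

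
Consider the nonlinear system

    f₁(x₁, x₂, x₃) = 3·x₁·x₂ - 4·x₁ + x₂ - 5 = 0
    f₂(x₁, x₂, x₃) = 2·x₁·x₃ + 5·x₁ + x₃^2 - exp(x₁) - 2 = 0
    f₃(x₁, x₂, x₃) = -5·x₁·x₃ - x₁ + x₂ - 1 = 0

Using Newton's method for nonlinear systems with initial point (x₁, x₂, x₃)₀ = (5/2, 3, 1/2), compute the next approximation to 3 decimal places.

At (5/2, 3, 1/2): F = (10.500, 1.06751, -6.750).
Jacobian J = [[3·x₂ - 4, 3·x₁ + 1, 0], [2·x₃ - exp(x₁) + 5, 0, 2·x₁ + 2·x₃], [-5·x₃ - 1, 1, -5·x₁]].
At the point, J = [[5.000, 8.500, 0.000], [-6.18249, 0.000, 6.000], [-3.500, 1.000, -12.500]] (det J = -865.38998).
Solving J·Δ = −F gives Δ = (-0.340, -1.036, -0.528).
Then the next iterate is (x₁, x₂, x₃)₁ = (2.160, 1.964, -0.028).

(2.160, 1.964, -0.028)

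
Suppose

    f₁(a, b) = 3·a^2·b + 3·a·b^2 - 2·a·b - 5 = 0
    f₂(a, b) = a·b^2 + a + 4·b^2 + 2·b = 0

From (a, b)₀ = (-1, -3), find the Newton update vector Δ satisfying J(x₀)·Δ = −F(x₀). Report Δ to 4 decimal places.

(0.2792, 1.4245)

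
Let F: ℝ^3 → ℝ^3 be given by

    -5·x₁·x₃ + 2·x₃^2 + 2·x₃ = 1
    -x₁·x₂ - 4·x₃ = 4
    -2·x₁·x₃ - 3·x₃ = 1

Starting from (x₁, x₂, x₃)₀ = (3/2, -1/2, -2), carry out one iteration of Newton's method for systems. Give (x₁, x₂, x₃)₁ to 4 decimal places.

At (3/2, -1/2, -2): F = (18.0000, 4.7500, 11.0000).
Jacobian J = [[-5·x₃, 0, -5·x₁ + 4·x₃ + 2], [-x₂, -x₁, -4], [-2·x₃, 0, -2·x₁ - 3]].
At the point, J = [[10.0000, 0.0000, -13.5000], [0.5000, -1.5000, -4.0000], [4.0000, 0.0000, -6.0000]] (det J = 9.0000).
Solving J·Δ = −F gives Δ = (6.7500, -11.4722, 6.3333).
Then the next iterate is (x₁, x₂, x₃)₁ = (8.2500, -11.9722, 4.3333).

(8.2500, -11.9722, 4.3333)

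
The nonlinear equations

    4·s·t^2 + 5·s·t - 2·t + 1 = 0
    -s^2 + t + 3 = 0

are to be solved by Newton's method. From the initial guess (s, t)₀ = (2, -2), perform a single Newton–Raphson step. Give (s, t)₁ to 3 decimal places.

At (2, -2): F = (17.000, -3.000).
Jacobian J = [[4·t^2 + 5·t, 8·s·t + 5·s - 2], [-2·s, 1]].
At the point, J = [[6.000, -24.000], [-4.000, 1.000]] (det J = -90.000).
Solving J·Δ = −F gives Δ = (-0.611, 0.556).
Then the next iterate is (s, t)₁ = (1.389, -1.444).

(1.389, -1.444)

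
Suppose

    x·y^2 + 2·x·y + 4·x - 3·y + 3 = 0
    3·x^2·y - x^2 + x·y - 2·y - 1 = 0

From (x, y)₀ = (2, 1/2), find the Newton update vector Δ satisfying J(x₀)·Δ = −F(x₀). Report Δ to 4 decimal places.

(-2.5405, 0.4459)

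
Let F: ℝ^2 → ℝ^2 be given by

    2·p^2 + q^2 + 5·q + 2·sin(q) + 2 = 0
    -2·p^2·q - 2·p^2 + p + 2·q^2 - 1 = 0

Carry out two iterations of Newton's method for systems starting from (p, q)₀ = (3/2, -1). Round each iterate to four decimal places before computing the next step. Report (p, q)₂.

At (3/2, -1): F = (0.817058, 2.5000).
Jacobian J = [[4·p, 2·q + 2·cos(q) + 5], [-4·p·q - 4·p + 1, -2·p^2 + 4·q]].
At the point, J = [[6.0000, 4.080605], [1.0000, -8.5000]] (det J = -55.080605).
Solving J·Δ = −F gives Δ = (-0.3113, 0.2575).
Then the next iterate is (p, q)₁ = (1.1887, -0.7425).
Round to (1.1887, -0.7425) and repeat: F = (0.312558, 0.563614), J = [[4.7548, 4.988561], [-0.224361, -5.796015]].
Δ = (-0.1749, 0.1040), so (p, q)₂ = (1.0138, -0.6385).

(1.0138, -0.6385)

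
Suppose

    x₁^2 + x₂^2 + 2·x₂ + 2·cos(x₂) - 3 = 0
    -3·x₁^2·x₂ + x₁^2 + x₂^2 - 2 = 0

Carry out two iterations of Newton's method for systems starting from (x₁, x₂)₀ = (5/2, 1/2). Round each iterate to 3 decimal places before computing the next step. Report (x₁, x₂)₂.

(1.109, -0.095)

At (5/2, 1/2): F = (6.25517, -4.875).
Jacobian J = [[2·x₁, 2·x₂ - 2·sin(x₂) + 2], [-6·x₁·x₂ + 2·x₁, -3·x₁^2 + 2·x₂]].
At the point, J = [[5.000, 2.04115], [-2.500, -17.750]] (det J = -83.64713).
Solving J·Δ = −F gives Δ = (-1.208, -0.104).
Then the next iterate is (x₁, x₂)₁ = (1.292, 0.396).
Round to (1.292, 0.396) and repeat: F = (1.46330, -2.15701), J = [[2.584, 2.02054], [-0.48579, -4.21579]].
Δ = (-0.183, -0.491), so (x₁, x₂)₂ = (1.109, -0.095).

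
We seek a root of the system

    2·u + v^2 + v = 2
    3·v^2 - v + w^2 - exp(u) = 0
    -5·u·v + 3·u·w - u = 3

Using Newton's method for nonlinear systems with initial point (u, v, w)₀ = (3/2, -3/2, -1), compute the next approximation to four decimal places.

At (3/2, -3/2, -1): F = (1.7500, 4.768311, 2.2500).
Jacobian J = [[2, 2·v + 1, 0], [-exp(u), 6·v - 1, 2·w], [-5·v + 3·w - 1, -5·u, 3·u]].
At the point, J = [[2.0000, -2.0000, 0.0000], [-4.481689, -10.0000, -2.0000], [3.5000, -7.5000, 4.5000]] (det J = -146.335202).
Solving J·Δ = −F gives Δ = (-0.3628, 0.5122, 0.6359).
Then the next iterate is (u, v, w)₁ = (1.1372, -0.9878, -0.3641).

(1.1372, -0.9878, -0.3641)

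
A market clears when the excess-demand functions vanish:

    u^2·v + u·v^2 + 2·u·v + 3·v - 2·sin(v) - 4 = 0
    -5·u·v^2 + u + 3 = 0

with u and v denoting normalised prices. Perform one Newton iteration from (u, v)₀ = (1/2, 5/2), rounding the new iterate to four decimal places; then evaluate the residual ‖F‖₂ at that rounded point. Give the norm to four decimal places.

2.0728

At (1/2, 5/2): F = (8.553056, -12.1250).
Jacobian J = [[2·u·v + v^2 + 2·v, u^2 + 2·u·v + 2·u - 2·cos(v) + 3], [-5·v^2 + 1, -10·u·v]].
At the point, J = [[13.7500, 8.352287], [-30.2500, -12.5000]] (det J = 80.781689).
Solving J·Δ = −F gives Δ = (0.0698, -1.1390).
Then the next iterate is (u, v)₁ = (0.5698, 1.3610).
Re-evaluating at (0.5698, 1.3610): F = (1.175180, -1.707463), so ‖F‖₂ = 2.0728.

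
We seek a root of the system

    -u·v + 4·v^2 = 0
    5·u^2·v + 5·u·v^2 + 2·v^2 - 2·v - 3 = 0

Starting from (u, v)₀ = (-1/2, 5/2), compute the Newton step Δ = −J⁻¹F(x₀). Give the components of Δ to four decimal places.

At (-1/2, 5/2): F = (26.2500, -8.0000).
Jacobian J = [[-v, -u + 8·v], [10·u·v + 5·v^2, 5·u^2 + 10·u·v + 4·v - 2]].
At the point, J = [[-2.5000, 20.5000], [18.7500, -3.2500]] (det J = -376.2500).
Solving J·Δ = −F gives Δ = (0.2091, -1.2550).

(0.2091, -1.2550)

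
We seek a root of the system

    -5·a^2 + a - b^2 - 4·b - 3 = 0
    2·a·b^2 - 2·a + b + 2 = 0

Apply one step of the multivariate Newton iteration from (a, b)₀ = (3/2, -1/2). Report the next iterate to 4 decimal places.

(0.6596, -0.2447)

At (3/2, -1/2): F = (-11.0000, -0.7500).
Jacobian J = [[-10·a + 1, -2·b - 4], [2·b^2 - 2, 4·a·b + 1]].
At the point, J = [[-14.0000, -3.0000], [-1.5000, -2.0000]] (det J = 23.5000).
Solving J·Δ = −F gives Δ = (-0.8404, 0.2553).
Then the next iterate is (a, b)₁ = (0.6596, -0.2447).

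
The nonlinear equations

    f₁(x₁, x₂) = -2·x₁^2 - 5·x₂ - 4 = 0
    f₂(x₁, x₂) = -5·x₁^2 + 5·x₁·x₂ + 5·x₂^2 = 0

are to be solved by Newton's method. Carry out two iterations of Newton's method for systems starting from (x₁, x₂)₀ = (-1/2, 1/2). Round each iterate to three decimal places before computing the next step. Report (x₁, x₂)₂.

(0.844, -0.838)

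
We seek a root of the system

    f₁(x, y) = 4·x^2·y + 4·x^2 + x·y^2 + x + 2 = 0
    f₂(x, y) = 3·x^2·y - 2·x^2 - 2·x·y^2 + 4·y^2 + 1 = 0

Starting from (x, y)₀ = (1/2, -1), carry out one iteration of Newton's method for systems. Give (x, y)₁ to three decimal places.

(-1.000, 1.524)

At (1/2, -1): F = (3.000, 2.750).
Jacobian J = [[8·x·y + 8·x + y^2 + 1, 4·x^2 + 2·x·y], [6·x·y - 4·x - 2·y^2, 3·x^2 - 4·x·y + 8·y]].
At the point, J = [[2.000, 0.000], [-7.000, -5.250]] (det J = -10.500).
Solving J·Δ = −F gives Δ = (-1.500, 2.524).
Then the next iterate is (x, y)₁ = (-1.000, 1.524).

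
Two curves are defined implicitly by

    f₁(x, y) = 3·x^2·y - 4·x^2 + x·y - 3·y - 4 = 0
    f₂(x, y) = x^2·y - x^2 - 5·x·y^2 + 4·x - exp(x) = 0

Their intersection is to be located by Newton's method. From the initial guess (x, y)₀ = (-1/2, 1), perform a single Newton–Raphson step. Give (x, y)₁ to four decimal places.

(6.2379, 3.0821)

At (-1/2, 1): F = (-7.7500, -0.106531).
Jacobian J = [[6·x·y - 8·x + y, 3·x^2 + x - 3], [2·x·y - 2·x - 5·y^2 - exp(x) + 4, x^2 - 10·x·y]].
At the point, J = [[2.0000, -2.7500], [-1.606531, 5.2500]] (det J = 6.082041).
Solving J·Δ = −F gives Δ = (6.7379, 2.0821).
Then the next iterate is (x, y)₁ = (6.2379, 3.0821).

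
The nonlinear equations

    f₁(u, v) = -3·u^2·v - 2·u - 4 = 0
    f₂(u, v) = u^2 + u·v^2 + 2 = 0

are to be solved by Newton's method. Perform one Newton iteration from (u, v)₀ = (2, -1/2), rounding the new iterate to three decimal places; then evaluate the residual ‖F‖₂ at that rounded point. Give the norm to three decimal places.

4.683

At (2, -1/2): F = (-2.000, 6.500).
Jacobian J = [[-6·u·v - 2, -3·u^2], [2·u + v^2, 2·u·v]].
At the point, J = [[4.000, -12.000], [4.250, -2.000]] (det J = 43.000).
Solving J·Δ = −F gives Δ = (-1.907, -0.802).
Then the next iterate is (u, v)₁ = (0.093, -1.302).
Re-evaluating at (0.093, -1.302): F = (-4.15222, 2.16630), so ‖F‖₂ = 4.683.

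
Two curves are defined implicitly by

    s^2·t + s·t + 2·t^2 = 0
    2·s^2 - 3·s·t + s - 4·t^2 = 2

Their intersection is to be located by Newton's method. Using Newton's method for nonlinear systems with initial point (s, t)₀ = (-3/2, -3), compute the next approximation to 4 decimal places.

(-1.0521, -1.3611)

At (-3/2, -3): F = (15.7500, -48.5000).
Jacobian J = [[2·s·t + t, s^2 + s + 4·t], [4·s - 3·t + 1, -3·s - 8·t]].
At the point, J = [[6.0000, -11.2500], [4.0000, 28.5000]] (det J = 216.0000).
Solving J·Δ = −F gives Δ = (0.4479, 1.6389).
Then the next iterate is (s, t)₁ = (-1.0521, -1.3611).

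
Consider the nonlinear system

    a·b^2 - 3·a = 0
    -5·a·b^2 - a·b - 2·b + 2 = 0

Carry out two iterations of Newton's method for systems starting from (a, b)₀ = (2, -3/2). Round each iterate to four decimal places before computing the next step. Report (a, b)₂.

At (2, -3/2): F = (-1.5000, -14.5000).
Jacobian J = [[b^2 - 3, 2·a·b], [-5·b^2 - b, -10·a·b - a - 2]].
At the point, J = [[-0.7500, -6.0000], [-9.7500, 26.0000]] (det J = -78.0000).
Solving J·Δ = −F gives Δ = (-1.6154, -0.0481).
Then the next iterate is (a, b)₁ = (0.3846, -1.5481).
Round to (0.3846, -1.5481) and repeat: F = (-0.232062, 1.082911), J = [[-0.603386, -1.190799], [-10.434968, 3.569393]].
Δ = (0.0316, -0.2109), so (a, b)₂ = (0.4162, -1.7590).

(0.4162, -1.7590)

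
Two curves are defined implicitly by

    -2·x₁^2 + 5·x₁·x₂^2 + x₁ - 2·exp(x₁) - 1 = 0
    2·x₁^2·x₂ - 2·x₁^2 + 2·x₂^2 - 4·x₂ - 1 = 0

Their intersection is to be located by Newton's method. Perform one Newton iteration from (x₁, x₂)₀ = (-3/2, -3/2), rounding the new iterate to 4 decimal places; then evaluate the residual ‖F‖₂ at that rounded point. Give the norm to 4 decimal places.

At (-3/2, -3/2): F = (-24.321260, -1.7500).
Jacobian J = [[-4·x₁ + 5·x₂^2 - 2·exp(x₁) + 1, 10·x₁·x₂], [4·x₁·x₂ - 4·x₁, 2·x₁^2 + 4·x₂ - 4]].
At the point, J = [[17.803740, 22.5000], [15.0000, -5.5000]] (det J = -435.420568).
Solving J·Δ = −F gives Δ = (0.3976, 0.7663).
Then the next iterate is (x₁, x₂)₁ = (-1.1024, -0.7337).
Re-evaluating at (-1.1024, -0.7337): F = (-8.164314, -1.202450), so ‖F‖₂ = 8.2524.

8.2524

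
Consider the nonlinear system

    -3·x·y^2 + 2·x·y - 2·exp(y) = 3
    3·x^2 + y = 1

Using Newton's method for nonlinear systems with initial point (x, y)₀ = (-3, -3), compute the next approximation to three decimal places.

(-1.674, -2.132)

At (-3, -3): F = (95.90043, 23.000).
Jacobian J = [[-3·y^2 + 2·y, -6·x·y + 2·x - 2·exp(y)], [6·x, 1]].
At the point, J = [[-33.000, -60.09957], [-18.000, 1.000]] (det J = -1114.79233).
Solving J·Δ = −F gives Δ = (1.326, 0.868).
Then the next iterate is (x, y)₁ = (-1.674, -2.132).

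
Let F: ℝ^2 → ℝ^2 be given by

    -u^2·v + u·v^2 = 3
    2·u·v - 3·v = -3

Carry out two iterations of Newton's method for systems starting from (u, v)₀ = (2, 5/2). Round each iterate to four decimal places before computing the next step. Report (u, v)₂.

(0.8291, 2.3345)

At (2, 5/2): F = (-0.5000, 5.5000).
Jacobian J = [[-2·u·v + v^2, -u^2 + 2·u·v], [2·v, 2·u - 3]].
At the point, J = [[-3.7500, 6.0000], [5.0000, 1.0000]] (det J = -33.7500).
Solving J·Δ = −F gives Δ = (-0.9926, -0.5370).
Then the next iterate is (u, v)₁ = (1.0074, 1.9630).
Round to (1.0074, 1.9630) and repeat: F = (-1.110276, 1.066052), J = [[-0.101683, 2.940198], [3.9260, -0.9852]].
Δ = (-0.1783, 0.3715), so (u, v)₂ = (0.8291, 2.3345).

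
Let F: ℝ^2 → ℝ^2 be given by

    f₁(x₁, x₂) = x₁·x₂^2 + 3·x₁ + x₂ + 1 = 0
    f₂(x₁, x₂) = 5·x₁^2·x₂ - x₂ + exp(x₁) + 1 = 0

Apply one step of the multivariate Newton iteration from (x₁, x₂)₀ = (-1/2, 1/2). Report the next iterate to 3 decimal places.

At (-1/2, 1/2): F = (-0.125, 1.73153).
Jacobian J = [[x₂^2 + 3, 2·x₁·x₂ + 1], [10·x₁·x₂ + exp(x₁), 5·x₁^2 - 1]].
At the point, J = [[3.250, 0.500], [-1.89347, 0.250]] (det J = 1.75923).
Solving J·Δ = −F gives Δ = (0.510, -3.064).
Then the next iterate is (x₁, x₂)₁ = (0.010, -2.564).

(0.010, -2.564)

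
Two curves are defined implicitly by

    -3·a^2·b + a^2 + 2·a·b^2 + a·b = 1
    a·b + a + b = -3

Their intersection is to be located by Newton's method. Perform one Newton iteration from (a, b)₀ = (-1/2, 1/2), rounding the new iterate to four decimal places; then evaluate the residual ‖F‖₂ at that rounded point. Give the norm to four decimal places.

At (-1/2, 1/2): F = (-1.6250, 2.7500).
Jacobian J = [[-6·a·b + 2·a + 2·b^2 + b, -3·a^2 + 4·a·b + a], [b + 1, a + 1]].
At the point, J = [[1.5000, -2.2500], [1.5000, 0.5000]] (det J = 4.1250).
Solving J·Δ = −F gives Δ = (-1.3030, -1.5909).
Then the next iterate is (a, b)₁ = (-1.8030, -1.0909).
Re-evaluating at (-1.8030, -1.0909): F = (10.565258, 2.072993), so ‖F‖₂ = 10.7667.

10.7667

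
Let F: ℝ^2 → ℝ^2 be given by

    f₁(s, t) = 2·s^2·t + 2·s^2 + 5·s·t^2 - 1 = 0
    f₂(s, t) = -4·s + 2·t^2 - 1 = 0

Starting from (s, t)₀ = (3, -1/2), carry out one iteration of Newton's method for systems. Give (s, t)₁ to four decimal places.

At (3, -1/2): F = (11.7500, -12.5000).
Jacobian J = [[4·s·t + 4·s + 5·t^2, 2·s^2 + 10·s·t], [-4, 4·t]].
At the point, J = [[7.2500, 3.0000], [-4.0000, -2.0000]] (det J = -2.5000).
Solving J·Δ = −F gives Δ = (5.6000, -17.4500).
Then the next iterate is (s, t)₁ = (8.6000, -17.9500).

(8.6000, -17.9500)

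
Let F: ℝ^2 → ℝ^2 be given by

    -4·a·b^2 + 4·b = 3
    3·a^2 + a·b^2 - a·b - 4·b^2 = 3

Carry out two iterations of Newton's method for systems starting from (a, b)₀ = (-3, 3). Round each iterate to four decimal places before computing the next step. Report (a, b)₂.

(-1.4108, 1.1951)

At (-3, 3): F = (117.0000, -30.0000).
Jacobian J = [[-4·b^2, -8·a·b + 4], [6·a + b^2 - b, 2·a·b - a - 8·b]].
At the point, J = [[-36.0000, 76.0000], [-12.0000, -39.0000]] (det J = 2316.0000).
Solving J·Δ = −F gives Δ = (0.9858, -1.0725).
Then the next iterate is (a, b)₁ = (-2.0142, 1.9275).
Round to (-2.0142, 1.9275) and repeat: F = (34.643077, -9.290919), J = [[-14.861025, 35.058964], [-10.297444, -21.170541]].
Δ = (0.6034, -0.7324), so (a, b)₂ = (-1.4108, 1.1951).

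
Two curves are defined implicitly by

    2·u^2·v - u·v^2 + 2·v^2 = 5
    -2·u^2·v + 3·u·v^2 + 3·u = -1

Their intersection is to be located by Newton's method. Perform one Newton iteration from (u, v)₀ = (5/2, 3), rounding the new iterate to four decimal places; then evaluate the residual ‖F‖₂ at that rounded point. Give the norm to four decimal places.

14.0173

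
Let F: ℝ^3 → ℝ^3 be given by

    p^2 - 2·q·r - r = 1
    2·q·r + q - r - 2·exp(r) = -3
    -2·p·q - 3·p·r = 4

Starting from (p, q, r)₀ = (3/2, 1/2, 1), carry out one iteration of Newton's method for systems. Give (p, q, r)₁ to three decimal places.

(0.604, -0.378, 0.159)

At (3/2, 1/2, 1): F = (-0.750, -1.93656, -10.000).
Jacobian J = [[2·p, -2·r, -2·q - 1], [0, 2·r + 1, 2·q - 2·exp(r) - 1], [-2·q - 3·r, -2·p, -3·p]].
At the point, J = [[3.000, -2.000, -2.000], [0.000, 3.000, -5.43656], [-4.000, -3.000, -4.500]] (det J = -156.92158).
Solving J·Δ = −F gives Δ = (-0.896, -0.878, -0.841).
Then the next iterate is (p, q, r)₁ = (0.604, -0.378, 0.159).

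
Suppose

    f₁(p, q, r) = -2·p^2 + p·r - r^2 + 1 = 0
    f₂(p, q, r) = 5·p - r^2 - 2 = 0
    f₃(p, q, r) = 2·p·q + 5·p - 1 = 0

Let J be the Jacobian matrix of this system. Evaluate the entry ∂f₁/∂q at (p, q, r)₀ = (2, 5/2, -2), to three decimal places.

0.000

∂f₁/∂q = 0.
At (2, 5/2, -2) this is 0.000.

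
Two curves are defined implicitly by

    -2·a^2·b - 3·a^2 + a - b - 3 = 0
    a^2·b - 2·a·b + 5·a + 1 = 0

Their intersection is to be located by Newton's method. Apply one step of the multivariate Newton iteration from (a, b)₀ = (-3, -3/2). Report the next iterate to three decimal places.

(-0.749, -1.618)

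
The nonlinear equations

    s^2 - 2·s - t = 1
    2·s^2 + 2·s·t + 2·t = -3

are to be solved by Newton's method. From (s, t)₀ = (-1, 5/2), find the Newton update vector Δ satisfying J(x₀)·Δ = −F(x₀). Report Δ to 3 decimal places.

At (-1, 5/2): F = (-0.500, 5.000).
Jacobian J = [[2·s - 2, -1], [4·s + 2·t, 2·s + 2]].
At the point, J = [[-4.000, -1.000], [1.000, 0.000]] (det J = 1.000).
Solving J·Δ = −F gives Δ = (-5.000, 19.500).

(-5.000, 19.500)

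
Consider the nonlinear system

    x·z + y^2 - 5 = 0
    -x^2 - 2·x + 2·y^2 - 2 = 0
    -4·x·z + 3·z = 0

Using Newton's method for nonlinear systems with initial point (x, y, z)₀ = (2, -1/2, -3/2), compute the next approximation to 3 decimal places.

(2.000, -5.250, 0.000)

At (2, -1/2, -3/2): F = (-7.750, -9.500, 7.500).
Jacobian J = [[z, 2·y, x], [-2·x - 2, 4·y, 0], [-4·z, 0, -4·x + 3]].
At the point, J = [[-1.500, -1.000, 2.000], [-6.000, -2.000, 0.000], [6.000, 0.000, -5.000]] (det J = 39.000).
Solving J·Δ = −F gives Δ = (0.000, -4.750, 1.500).
Then the next iterate is (x, y, z)₁ = (2.000, -5.250, 0.000).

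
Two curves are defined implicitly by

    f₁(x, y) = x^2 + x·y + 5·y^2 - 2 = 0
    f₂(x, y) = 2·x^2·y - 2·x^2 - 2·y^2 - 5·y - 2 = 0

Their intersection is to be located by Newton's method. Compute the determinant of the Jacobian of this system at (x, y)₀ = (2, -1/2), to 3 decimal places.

J = [[2·x + y, x + 10·y], [4·x·y - 4·x, 2·x^2 - 4·y - 5]].
At the point, J = [[3.500, -3.000], [-12.000, 5.000]].
det J = -18.500.

-18.500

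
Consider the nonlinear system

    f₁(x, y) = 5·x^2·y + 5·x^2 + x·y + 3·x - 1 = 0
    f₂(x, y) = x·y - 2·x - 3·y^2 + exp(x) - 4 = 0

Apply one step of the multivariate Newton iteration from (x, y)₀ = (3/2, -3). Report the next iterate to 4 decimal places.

(1.4576, -1.2566)

At (3/2, -3): F = (-23.5000, -34.018311).
Jacobian J = [[10·x·y + 10·x + y + 3, 5·x^2 + x], [y + exp(x) - 2, x - 6·y]].
At the point, J = [[-30.0000, 12.7500], [-0.518311, 19.5000]] (det J = -578.391536).
Solving J·Δ = −F gives Δ = (-0.0424, 1.7434).
Then the next iterate is (x, y)₁ = (1.4576, -1.2566).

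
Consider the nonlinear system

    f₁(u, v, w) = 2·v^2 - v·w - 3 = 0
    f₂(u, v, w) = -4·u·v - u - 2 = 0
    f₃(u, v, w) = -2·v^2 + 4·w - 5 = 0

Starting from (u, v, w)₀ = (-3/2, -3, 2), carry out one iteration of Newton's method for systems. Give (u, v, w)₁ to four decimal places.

(-0.5830, -1.5978, 1.5435)

At (-3/2, -3, 2): F = (21.0000, -18.5000, -15.0000).
Jacobian J = [[0, 4·v - w, -v], [-4·v - 1, -4·u, 0], [0, -4·v, 4]].
At the point, J = [[0.0000, -14.0000, 3.0000], [11.0000, 6.0000, 0.0000], [0.0000, 12.0000, 4.0000]] (det J = 1012.0000).
Solving J·Δ = −F gives Δ = (0.9170, 1.4022, -0.4565).
Then the next iterate is (u, v, w)₁ = (-0.5830, -1.5978, 1.5435).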